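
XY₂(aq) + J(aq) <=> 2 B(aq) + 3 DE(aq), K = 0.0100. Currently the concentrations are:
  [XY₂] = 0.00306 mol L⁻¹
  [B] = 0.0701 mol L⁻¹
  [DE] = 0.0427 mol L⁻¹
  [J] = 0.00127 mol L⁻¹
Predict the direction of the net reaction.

toward reactants

Q = [B]²·[DE]³ / ([XY₂]·[J]) = (0.0701)²·(0.0427)³ / ((0.00306)·(0.00127)) = 0.0984
Q = 0.0984 > K = 0.0100, so the reverse reaction proceeds.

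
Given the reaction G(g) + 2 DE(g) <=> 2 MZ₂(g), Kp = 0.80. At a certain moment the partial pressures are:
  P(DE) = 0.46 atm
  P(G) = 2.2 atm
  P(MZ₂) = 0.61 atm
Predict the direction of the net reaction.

Qp = P(MZ₂)² / (P(G)·P(DE)²) = (0.61)² / ((2.2)·(0.46)²) = 0.80
Qp = 0.80 = Kp, so the system is already at equilibrium.

no net change (already at equilibrium)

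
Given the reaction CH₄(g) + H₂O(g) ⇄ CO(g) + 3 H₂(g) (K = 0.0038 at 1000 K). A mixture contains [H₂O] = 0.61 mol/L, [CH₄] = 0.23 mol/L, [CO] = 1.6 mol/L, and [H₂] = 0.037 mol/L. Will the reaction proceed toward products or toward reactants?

forward (toward products)

Q = [CO]·[H₂]³ / ([CH₄]·[H₂O]) = (1.6)·(0.037)³ / ((0.23)·(0.61)) = 5.8×10⁻⁴
Q = 5.8×10⁻⁴ < K = 0.0038, so the forward reaction proceeds.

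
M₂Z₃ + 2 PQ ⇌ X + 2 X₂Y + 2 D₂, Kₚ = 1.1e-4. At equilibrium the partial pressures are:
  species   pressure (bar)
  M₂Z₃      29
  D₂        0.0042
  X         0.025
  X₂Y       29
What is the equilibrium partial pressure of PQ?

At equilibrium, Kₚ = P(X)·P(X₂Y)²·P(D₂)² / (P(M₂Z₃)·P(PQ)²) = 1.1e-4.
(0.025)·(29)²·(0.0042)² / ((29)·(P(PQ))²) = 1.1e-4
P(PQ)² = 0.116 ⇒ P(PQ) = 0.34 bar

P(PQ) = 0.34 bar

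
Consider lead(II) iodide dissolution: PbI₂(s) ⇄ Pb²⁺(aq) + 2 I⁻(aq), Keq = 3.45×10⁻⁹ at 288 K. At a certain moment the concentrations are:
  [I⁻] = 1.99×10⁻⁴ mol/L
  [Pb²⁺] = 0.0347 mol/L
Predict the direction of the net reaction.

(PbI₂ is a pure solid — omitted from Q.)
Q = [Pb²⁺]·[I⁻]² = (0.0347)·(1.99×10⁻⁴)² = 1.37×10⁻⁹
Q = 1.37×10⁻⁹ < Keq = 3.45×10⁻⁹, so the forward reaction proceeds.

toward products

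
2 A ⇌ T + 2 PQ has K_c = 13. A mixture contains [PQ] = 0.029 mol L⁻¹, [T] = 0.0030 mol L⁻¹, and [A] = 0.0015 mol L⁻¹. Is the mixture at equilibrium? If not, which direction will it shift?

Q_c = [T]·[PQ]² / [A]² = (0.0030)·(0.029)² / (0.0015)² = 1.1
Q_c = 1.1 < K_c = 13: net forward reaction.

no; Q < K, reaction proceeds forward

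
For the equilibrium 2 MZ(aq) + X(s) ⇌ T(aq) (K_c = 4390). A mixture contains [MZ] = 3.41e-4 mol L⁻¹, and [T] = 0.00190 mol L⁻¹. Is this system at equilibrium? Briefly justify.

no; Q > K, reaction proceeds in reverse

(X is a pure solid — omitted from Q_c.)
Q_c = [T] / [MZ]² = (0.00190) / (3.41e-4)² = 16300
Q_c = 16300 > K_c = 4390: net reverse reaction.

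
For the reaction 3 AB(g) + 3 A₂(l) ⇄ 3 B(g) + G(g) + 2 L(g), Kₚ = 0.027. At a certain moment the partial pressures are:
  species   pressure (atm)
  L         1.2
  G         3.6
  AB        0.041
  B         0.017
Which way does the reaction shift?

to the left

(A₂ is a pure liquid — omitted from Qₚ.)
Qₚ = P(B)³·P(G)·P(L)² / P(AB)³ = (0.017)³·(3.6)·(1.2)² / (0.041)³ = 0.37
Qₚ = 0.37 > Kₚ = 0.027, so the reverse reaction proceeds.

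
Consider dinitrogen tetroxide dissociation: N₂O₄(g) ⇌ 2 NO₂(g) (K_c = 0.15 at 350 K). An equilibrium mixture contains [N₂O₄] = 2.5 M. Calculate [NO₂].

[NO₂] = 0.61 M

At equilibrium, K_c = [NO₂]² / [N₂O₄] = 0.15.
([NO₂])² / (2.5) = 0.15
[NO₂]² = 0.375 ⇒ [NO₂] = 0.61 M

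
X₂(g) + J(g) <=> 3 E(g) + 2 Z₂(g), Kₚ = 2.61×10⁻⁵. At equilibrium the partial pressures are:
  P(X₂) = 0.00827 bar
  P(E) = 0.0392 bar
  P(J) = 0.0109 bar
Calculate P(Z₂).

At equilibrium, Kₚ = P(E)³·P(Z₂)² / (P(X₂)·P(J)) = 2.61×10⁻⁵.
(0.0392)³·(P(Z₂))² / ((0.00827)·(0.0109)) = 2.61×10⁻⁵
P(Z₂)² = 3.91×10⁻⁵ ⇒ P(Z₂) = 0.00625 bar

P(Z₂) = 0.00625 bar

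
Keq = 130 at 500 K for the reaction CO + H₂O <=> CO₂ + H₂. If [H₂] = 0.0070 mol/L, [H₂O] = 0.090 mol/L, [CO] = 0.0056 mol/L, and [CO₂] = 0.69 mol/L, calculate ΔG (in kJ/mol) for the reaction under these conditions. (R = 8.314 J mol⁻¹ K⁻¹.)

ΔG = -10.8 kJ/mol

Q = [CO₂]·[H₂] / ([CO]·[H₂O]) = (0.69)·(0.0070) / ((0.0056)·(0.090)) = 9.58
ΔG = RT ln(Q/Keq) = (8.314 J mol⁻¹ K⁻¹)(500 K) × ln(9.58/130)
   = (4.157 kJ/mol)(-2.608) = -10.8 kJ/mol
ΔG < 0, so the forward reaction is spontaneous (proceeds forward).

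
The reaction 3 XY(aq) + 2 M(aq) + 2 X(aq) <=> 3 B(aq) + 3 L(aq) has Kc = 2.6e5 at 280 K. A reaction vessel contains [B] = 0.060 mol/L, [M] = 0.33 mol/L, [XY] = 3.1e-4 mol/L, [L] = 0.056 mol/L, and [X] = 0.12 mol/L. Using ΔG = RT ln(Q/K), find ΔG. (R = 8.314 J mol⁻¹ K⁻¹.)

Qc = [B]³·[L]³ / ([XY]³·[M]²·[X]²) = (0.060)³·(0.056)³ / ((3.1e-4)³·(0.33)²·(0.12)²) = 8.12e5
ΔG = RT ln(Qc/Kc) = (8.314 J mol⁻¹ K⁻¹)(280 K) × ln(8.12e5/2.6e5)
   = (2.328 kJ/mol)(1.139) = 2.65 kJ/mol
ΔG > 0, so the forward reaction is non-spontaneous (proceeds in reverse).

ΔG = 2.65 kJ/mol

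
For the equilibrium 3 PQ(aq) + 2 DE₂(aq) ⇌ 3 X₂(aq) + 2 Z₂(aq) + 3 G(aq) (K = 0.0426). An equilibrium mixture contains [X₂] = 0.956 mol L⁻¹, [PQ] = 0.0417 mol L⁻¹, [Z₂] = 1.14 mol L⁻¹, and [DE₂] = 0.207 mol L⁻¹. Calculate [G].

[G] = 0.00488 mol L⁻¹

At equilibrium, K = [X₂]³·[Z₂]²·[G]³ / ([PQ]³·[DE₂]²) = 0.0426.
(0.956)³·(1.14)²·([G])³ / ((0.0417)³·(0.207)²) = 0.0426
[G]³ = 1.17e-7 ⇒ [G] = 0.00488 mol L⁻¹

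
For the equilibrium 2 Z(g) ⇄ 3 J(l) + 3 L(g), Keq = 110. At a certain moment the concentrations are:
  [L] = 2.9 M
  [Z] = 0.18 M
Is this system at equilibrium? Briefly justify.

(J is a pure liquid — omitted from Q.)
Q = [L]³ / [Z]² = (2.9)³ / (0.18)² = 750
Q = 750 > Keq = 110: net reverse reaction.

no; Q > K, reaction proceeds in reverse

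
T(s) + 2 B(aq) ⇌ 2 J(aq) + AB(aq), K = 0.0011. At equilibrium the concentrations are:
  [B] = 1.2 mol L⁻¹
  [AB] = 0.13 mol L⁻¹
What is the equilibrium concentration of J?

(T is a pure solid — omitted from K.)
At equilibrium, K = [J]²·[AB] / [B]² = 0.0011.
([J])²·(0.13) / (1.2)² = 0.0011
[J]² = 0.0122 ⇒ [J] = 0.11 mol L⁻¹

[J] = 0.11 mol L⁻¹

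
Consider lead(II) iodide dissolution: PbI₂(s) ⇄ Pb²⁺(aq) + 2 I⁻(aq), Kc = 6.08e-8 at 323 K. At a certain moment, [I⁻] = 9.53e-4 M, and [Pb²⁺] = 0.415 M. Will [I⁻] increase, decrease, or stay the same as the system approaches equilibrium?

(PbI₂ is a pure solid — omitted from Qc.)
Qc = [Pb²⁺]·[I⁻]² = (0.415)·(9.53e-4)² = 3.77e-7
Qc = 3.77e-7 > Kc = 6.08e-8: net reverse reaction.
I⁻ is a product, so it decreases.

decrease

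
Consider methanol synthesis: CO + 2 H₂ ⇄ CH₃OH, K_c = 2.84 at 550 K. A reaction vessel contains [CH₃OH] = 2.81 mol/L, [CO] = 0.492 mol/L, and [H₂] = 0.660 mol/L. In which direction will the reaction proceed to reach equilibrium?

reverse (toward reactants)

Q_c = [CH₃OH] / ([CO]·[H₂]²) = (2.81) / ((0.492)·(0.660)²) = 13.1
Q_c = 13.1 > K_c = 2.84, so the reverse reaction proceeds.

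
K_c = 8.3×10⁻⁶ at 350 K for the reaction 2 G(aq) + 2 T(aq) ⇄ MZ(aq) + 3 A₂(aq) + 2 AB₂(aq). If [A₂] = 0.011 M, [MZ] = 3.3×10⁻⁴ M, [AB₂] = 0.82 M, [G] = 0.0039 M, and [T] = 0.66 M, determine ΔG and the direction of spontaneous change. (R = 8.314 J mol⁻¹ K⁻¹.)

Q_c = [MZ]·[A₂]³·[AB₂]² / ([G]²·[T]²) = (3.3×10⁻⁴)·(0.011)³·(0.82)² / ((0.0039)²·(0.66)²) = 4.46×10⁻⁵
ΔG = RT ln(Q_c/K_c) = (8.314 J mol⁻¹ K⁻¹)(350 K) × ln(4.46×10⁻⁵/8.3×10⁻⁶)
   = (2.910 kJ/mol)(1.681) = 4.89 kJ/mol
ΔG > 0, so the forward reaction is non-spontaneous (proceeds in reverse).

ΔG = 4.89 kJ/mol; the forward reaction is non-spontaneous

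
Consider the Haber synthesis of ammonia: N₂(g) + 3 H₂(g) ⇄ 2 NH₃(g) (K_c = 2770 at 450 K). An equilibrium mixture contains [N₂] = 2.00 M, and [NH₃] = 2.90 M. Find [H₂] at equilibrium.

[H₂] = 0.115 M

At equilibrium, K_c = [NH₃]² / ([N₂]·[H₂]³) = 2770.
(2.90)² / ((2.00)·([H₂])³) = 2770
[H₂]³ = 0.00152 ⇒ [H₂] = 0.115 M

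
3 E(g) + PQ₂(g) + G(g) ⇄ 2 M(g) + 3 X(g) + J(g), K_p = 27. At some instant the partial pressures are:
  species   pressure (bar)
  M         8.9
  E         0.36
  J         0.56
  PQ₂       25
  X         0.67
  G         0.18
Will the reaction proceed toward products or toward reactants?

Q_p = P(M)²·P(X)³·P(J) / (P(E)³·P(PQ₂)·P(G)) = (8.9)²·(0.67)³·(0.56) / ((0.36)³·(25)·(0.18)) = 64
Q_p = 64 > K_p = 27, so the reverse reaction proceeds.

toward reactants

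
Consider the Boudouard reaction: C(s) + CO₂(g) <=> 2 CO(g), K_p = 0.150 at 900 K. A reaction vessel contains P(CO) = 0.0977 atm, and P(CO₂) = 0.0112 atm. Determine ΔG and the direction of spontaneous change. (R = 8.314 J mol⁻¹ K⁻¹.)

(C is a pure solid — omitted from Q_p.)
Q_p = P(CO)² / P(CO₂) = (0.0977)² / (0.0112) = 0.852
ΔG = RT ln(Q_p/K_p) = (8.314 J mol⁻¹ K⁻¹)(900 K) × ln(0.852/0.150)
   = (7.483 kJ/mol)(1.737) = 13.0 kJ/mol
ΔG > 0, so the forward reaction is non-spontaneous (proceeds in reverse).

ΔG = 13.0 kJ/mol; the forward reaction is non-spontaneous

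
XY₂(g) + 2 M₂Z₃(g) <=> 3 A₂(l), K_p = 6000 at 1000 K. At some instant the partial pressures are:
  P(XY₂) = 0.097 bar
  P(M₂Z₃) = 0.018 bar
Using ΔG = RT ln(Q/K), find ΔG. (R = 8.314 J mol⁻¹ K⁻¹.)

ΔG = 13.9 kJ/mol

(A₂ is a pure liquid — omitted from Q_p.)
Q_p = 1 / (P(XY₂)·P(M₂Z₃)²) = 1 / ((0.097)·(0.018)²) = 31800
ΔG = RT ln(Q_p/K_p) = (8.314 J mol⁻¹ K⁻¹)(1000 K) × ln(31800/6000)
   = (8.314 kJ/mol)(1.668) = 13.9 kJ/mol
ΔG > 0, so the forward reaction is non-spontaneous (proceeds in reverse).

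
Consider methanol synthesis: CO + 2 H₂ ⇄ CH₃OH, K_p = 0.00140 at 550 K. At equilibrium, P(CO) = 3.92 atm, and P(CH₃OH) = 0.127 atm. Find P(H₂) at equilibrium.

P(H₂) = 4.81 atm

At equilibrium, K_p = P(CH₃OH) / (P(CO)·P(H₂)²) = 0.00140.
(0.127) / ((3.92)·(P(H₂))²) = 0.00140
P(H₂)² = 23.1 ⇒ P(H₂) = 4.81 atm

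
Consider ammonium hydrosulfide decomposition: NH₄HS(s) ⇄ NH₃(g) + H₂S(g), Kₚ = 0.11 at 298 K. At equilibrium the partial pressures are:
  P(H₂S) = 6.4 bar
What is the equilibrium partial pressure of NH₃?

(NH₄HS is a pure solid — omitted from Kₚ.)
At equilibrium, Kₚ = P(NH₃)·P(H₂S) = 0.11.
(P(NH₃))·(6.4) = 0.11
P(NH₃) = 0.0172 = 0.017 bar

P(NH₃) = 0.017 bar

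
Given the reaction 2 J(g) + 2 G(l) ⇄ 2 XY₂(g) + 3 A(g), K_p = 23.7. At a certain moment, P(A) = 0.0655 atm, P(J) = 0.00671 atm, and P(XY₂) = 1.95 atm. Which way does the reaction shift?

at equilibrium

(G is a pure liquid — omitted from Q_p.)
Q_p = P(XY₂)²·P(A)³ / P(J)² = (1.95)²·(0.0655)³ / (0.00671)² = 23.7
Q_p = 23.7 = K_p, so the system is already at equilibrium.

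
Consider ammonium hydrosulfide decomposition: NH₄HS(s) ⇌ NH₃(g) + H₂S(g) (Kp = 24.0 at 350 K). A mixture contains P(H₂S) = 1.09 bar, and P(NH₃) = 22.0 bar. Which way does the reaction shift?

at equilibrium

(NH₄HS is a pure solid — omitted from Qp.)
Qp = P(NH₃)·P(H₂S) = (22.0)·(1.09) = 24.0
Qp = 24.0 = Kp, so the system is already at equilibrium.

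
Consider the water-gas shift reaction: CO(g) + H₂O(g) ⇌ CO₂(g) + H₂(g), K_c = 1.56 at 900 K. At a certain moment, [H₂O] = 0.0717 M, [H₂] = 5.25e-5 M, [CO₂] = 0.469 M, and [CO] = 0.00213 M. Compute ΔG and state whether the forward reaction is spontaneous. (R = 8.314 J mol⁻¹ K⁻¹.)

Q_c = [CO₂]·[H₂] / ([CO]·[H₂O]) = (0.469)·(5.25e-5) / ((0.00213)·(0.0717)) = 0.161
ΔG = RT ln(Q_c/K_c) = (8.314 J mol⁻¹ K⁻¹)(900 K) × ln(0.161/1.56)
   = (7.483 kJ/mol)(-2.271) = -17.0 kJ/mol
ΔG < 0, so the forward reaction is spontaneous (proceeds forward).

ΔG = -17.0 kJ/mol; the forward reaction is spontaneous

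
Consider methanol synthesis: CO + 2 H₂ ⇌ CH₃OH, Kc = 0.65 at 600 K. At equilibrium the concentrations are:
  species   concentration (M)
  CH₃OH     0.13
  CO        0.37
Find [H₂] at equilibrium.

[H₂] = 0.74 M

At equilibrium, Kc = [CH₃OH] / ([CO]·[H₂]²) = 0.65.
(0.13) / ((0.37)·([H₂])²) = 0.65
[H₂]² = 0.541 ⇒ [H₂] = 0.74 M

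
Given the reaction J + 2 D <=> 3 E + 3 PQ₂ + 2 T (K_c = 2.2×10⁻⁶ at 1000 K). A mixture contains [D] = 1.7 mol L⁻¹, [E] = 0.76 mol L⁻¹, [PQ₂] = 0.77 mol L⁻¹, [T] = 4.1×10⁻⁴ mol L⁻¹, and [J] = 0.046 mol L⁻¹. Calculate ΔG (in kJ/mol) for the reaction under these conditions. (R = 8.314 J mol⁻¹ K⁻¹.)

ΔG = -18.0 kJ/mol

Q_c = [E]³·[PQ₂]³·[T]² / ([J]·[D]²) = (0.76)³·(0.77)³·(4.1×10⁻⁴)² / ((0.046)·(1.7)²) = 2.53×10⁻⁷
ΔG = RT ln(Q_c/K_c) = (8.314 J mol⁻¹ K⁻¹)(1000 K) × ln(2.53×10⁻⁷/2.2×10⁻⁶)
   = (8.314 kJ/mol)(-2.163) = -18.0 kJ/mol
ΔG < 0, so the forward reaction is spontaneous (proceeds forward).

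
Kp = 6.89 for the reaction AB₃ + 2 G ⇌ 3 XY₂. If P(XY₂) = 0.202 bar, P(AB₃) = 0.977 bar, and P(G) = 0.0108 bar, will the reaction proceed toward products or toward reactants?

toward reactants

Qp = P(XY₂)³ / (P(AB₃)·P(G)²) = (0.202)³ / ((0.977)·(0.0108)²) = 72.3
Qp = 72.3 > Kp = 6.89, so the reverse reaction proceeds.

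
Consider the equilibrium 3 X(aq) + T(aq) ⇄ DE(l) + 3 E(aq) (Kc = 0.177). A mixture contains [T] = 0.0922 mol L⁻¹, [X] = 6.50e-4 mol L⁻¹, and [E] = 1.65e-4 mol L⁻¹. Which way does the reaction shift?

no net change (already at equilibrium)

(DE is a pure liquid — omitted from Qc.)
Qc = [E]³ / ([X]³·[T]) = (1.65e-4)³ / ((6.50e-4)³·(0.0922)) = 0.177
Qc = 0.177 = Kc, so the system is already at equilibrium.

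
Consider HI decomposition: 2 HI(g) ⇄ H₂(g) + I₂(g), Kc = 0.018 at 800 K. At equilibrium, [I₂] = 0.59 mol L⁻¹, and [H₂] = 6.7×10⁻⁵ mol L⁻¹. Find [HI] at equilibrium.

[HI] = 0.047 mol L⁻¹

At equilibrium, Kc = [H₂]·[I₂] / [HI]² = 0.018.
(6.7×10⁻⁵)·(0.59) / ([HI])² = 0.018
[HI]² = 0.00220 ⇒ [HI] = 0.047 mol L⁻¹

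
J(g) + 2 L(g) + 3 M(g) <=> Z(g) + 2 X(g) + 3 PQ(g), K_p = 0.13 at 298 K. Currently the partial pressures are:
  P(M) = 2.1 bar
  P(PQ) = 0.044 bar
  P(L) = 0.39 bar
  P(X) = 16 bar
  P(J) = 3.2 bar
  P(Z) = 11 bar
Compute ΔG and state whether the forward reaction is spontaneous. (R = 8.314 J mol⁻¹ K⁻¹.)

ΔG = -2.21 kJ/mol; the forward reaction is spontaneous

Q_p = P(Z)·P(X)²·P(PQ)³ / (P(J)·P(L)²·P(M)³) = (11)·(16)²·(0.044)³ / ((3.2)·(0.39)²·(2.1)³) = 0.0532
ΔG = RT ln(Q_p/K_p) = (8.314 J mol⁻¹ K⁻¹)(298 K) × ln(0.0532/0.13)
   = (2.478 kJ/mol)(-0.8935) = -2.21 kJ/mol
ΔG < 0, so the forward reaction is spontaneous (proceeds forward).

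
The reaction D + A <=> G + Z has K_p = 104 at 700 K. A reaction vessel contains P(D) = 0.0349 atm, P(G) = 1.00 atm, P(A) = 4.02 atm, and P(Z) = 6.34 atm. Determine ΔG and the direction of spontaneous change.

Q_p = P(G)·P(Z) / (P(D)·P(A)) = (1.00)·(6.34) / ((0.0349)·(4.02)) = 45.2
ΔG = RT ln(Q_p/K_p) = (8.314 J mol⁻¹ K⁻¹)(700 K) × ln(45.2/104)
   = (5.820 kJ/mol)(-0.8333) = -4.85 kJ/mol
ΔG < 0, so the forward reaction is spontaneous (proceeds forward).

ΔG = -4.85 kJ/mol; the forward reaction is spontaneous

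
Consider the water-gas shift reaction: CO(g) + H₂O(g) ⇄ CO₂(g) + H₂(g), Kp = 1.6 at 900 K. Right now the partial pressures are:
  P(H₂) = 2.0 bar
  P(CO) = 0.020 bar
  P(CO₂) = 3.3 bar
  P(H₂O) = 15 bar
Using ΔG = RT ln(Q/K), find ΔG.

Qp = P(CO₂)·P(H₂) / (P(CO)·P(H₂O)) = (3.3)·(2.0) / ((0.020)·(15)) = 22.0
ΔG = RT ln(Qp/Kp) = (8.314 J mol⁻¹ K⁻¹)(900 K) × ln(22.0/1.6)
   = (7.483 kJ/mol)(2.621) = 19.6 kJ/mol
ΔG > 0, so the forward reaction is non-spontaneous (proceeds in reverse).

ΔG = 19.6 kJ/mol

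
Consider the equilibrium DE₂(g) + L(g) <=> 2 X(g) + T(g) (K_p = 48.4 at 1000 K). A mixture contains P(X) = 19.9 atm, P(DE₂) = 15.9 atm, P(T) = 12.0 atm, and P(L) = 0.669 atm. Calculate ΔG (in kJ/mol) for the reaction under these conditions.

Q_p = P(X)²·P(T) / (P(DE₂)·P(L)) = (19.9)²·(12.0) / ((15.9)·(0.669)) = 447
ΔG = RT ln(Q_p/K_p) = (8.314 J mol⁻¹ K⁻¹)(1000 K) × ln(447/48.4)
   = (8.314 kJ/mol)(2.223) = 18.5 kJ/mol
ΔG > 0, so the forward reaction is non-spontaneous (proceeds in reverse).

ΔG = 18.5 kJ/mol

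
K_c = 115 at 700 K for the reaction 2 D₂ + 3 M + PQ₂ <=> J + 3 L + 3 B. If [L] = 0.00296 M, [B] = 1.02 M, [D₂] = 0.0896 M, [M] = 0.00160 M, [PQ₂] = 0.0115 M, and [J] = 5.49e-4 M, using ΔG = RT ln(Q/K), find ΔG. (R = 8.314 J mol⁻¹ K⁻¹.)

Q_c = [J]·[L]³·[B]³ / ([D₂]²·[M]³·[PQ₂]) = (5.49e-4)·(0.00296)³·(1.02)³ / ((0.0896)²·(0.00160)³·(0.0115)) = 40.0
ΔG = RT ln(Q_c/K_c) = (8.314 J mol⁻¹ K⁻¹)(700 K) × ln(40.0/115)
   = (5.820 kJ/mol)(-1.056) = -6.15 kJ/mol
ΔG < 0, so the forward reaction is spontaneous (proceeds forward).

ΔG = -6.15 kJ/mol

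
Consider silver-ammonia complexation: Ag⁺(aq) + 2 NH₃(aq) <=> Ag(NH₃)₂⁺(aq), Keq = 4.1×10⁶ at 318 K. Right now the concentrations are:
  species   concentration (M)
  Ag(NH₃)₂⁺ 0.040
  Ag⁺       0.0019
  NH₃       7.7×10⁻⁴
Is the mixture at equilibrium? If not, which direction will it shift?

Q = [Ag(NH₃)₂⁺] / ([Ag⁺]·[NH₃]²) = (0.040) / ((0.0019)·(7.7×10⁻⁴)²) = 3.6×10⁷
Q = 3.6×10⁷ > Keq = 4.1×10⁶: net reverse reaction.

no; Q > K, reaction proceeds in reverse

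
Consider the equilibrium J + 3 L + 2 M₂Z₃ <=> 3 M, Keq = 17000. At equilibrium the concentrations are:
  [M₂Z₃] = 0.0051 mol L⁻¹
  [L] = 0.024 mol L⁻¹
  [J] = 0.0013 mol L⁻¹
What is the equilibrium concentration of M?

[M] = 0.0020 mol L⁻¹

At equilibrium, Keq = [M]³ / ([J]·[L]³·[M₂Z₃]²) = 17000.
([M])³ / ((0.0013)·(0.024)³·(0.0051)²) = 17000
[M]³ = 7.95e-9 ⇒ [M] = 0.0020 mol L⁻¹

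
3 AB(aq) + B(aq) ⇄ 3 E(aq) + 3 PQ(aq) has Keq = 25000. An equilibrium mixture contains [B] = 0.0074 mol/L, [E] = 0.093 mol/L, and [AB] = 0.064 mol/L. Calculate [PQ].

[PQ] = 3.9 mol/L

At equilibrium, Keq = [E]³·[PQ]³ / ([AB]³·[B]) = 25000.
(0.093)³·([PQ])³ / ((0.064)³·(0.0074)) = 25000
[PQ]³ = 60.3 ⇒ [PQ] = 3.9 mol/L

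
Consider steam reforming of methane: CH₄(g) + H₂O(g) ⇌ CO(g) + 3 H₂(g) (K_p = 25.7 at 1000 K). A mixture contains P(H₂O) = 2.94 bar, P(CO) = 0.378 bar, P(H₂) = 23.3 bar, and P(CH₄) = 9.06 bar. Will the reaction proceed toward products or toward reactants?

in the reverse direction

Q_p = P(CO)·P(H₂)³ / (P(CH₄)·P(H₂O)) = (0.378)·(23.3)³ / ((9.06)·(2.94)) = 180
Q_p = 180 > K_p = 25.7, so the reverse reaction proceeds.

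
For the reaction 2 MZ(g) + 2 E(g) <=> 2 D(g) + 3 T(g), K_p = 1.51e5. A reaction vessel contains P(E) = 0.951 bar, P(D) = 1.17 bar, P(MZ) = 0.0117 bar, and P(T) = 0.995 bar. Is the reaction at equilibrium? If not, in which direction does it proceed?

Q_p = P(D)²·P(T)³ / (P(MZ)²·P(E)²) = (1.17)²·(0.995)³ / ((0.0117)²·(0.951)²) = 10900
Q_p = 10900 < K_p = 1.51e5, so the forward reaction proceeds.

toward products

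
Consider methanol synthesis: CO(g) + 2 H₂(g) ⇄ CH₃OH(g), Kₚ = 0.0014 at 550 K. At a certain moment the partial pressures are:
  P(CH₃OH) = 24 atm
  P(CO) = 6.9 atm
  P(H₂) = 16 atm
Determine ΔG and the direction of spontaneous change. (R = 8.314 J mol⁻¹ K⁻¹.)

Qₚ = P(CH₃OH) / (P(CO)·P(H₂)²) = (24) / ((6.9)·(16)²) = 0.0136
ΔG = RT ln(Qₚ/Kₚ) = (8.314 J mol⁻¹ K⁻¹)(550 K) × ln(0.0136/0.0014)
   = (4.573 kJ/mol)(2.274) = 10.4 kJ/mol
ΔG > 0, so the forward reaction is non-spontaneous (proceeds in reverse).

ΔG = 10.4 kJ/mol; the forward reaction is non-spontaneous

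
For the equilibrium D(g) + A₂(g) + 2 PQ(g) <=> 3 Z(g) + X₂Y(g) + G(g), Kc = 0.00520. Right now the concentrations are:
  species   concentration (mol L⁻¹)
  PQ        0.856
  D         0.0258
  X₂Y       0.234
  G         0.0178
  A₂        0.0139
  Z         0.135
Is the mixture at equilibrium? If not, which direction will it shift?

no; Q > K, reaction proceeds in reverse

Qc = [Z]³·[X₂Y]·[G] / ([D]·[A₂]·[PQ]²) = (0.135)³·(0.234)·(0.0178) / ((0.0258)·(0.0139)·(0.856)²) = 0.0390
Qc = 0.0390 > Kc = 0.00520: net reverse reaction.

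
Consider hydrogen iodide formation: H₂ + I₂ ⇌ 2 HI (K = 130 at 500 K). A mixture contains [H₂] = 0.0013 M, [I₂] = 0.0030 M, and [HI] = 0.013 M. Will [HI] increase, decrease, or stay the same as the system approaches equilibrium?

increase

Q = [HI]² / ([H₂]·[I₂]) = (0.013)² / ((0.0013)·(0.0030)) = 43
Q = 43 < K = 130: net forward reaction.
HI is a product, so it increases.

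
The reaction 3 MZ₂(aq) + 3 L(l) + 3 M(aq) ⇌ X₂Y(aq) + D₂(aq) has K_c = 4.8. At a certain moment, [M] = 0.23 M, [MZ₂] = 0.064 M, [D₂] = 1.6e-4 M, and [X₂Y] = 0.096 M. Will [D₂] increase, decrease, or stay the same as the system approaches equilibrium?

stay the same

(L is a pure liquid — omitted from Q_c.)
Q_c = [X₂Y]·[D₂] / ([MZ₂]³·[M]³) = (0.096)·(1.6e-4) / ((0.064)³·(0.23)³) = 4.8
Q_c = 4.8 = K_c; the system is at equilibrium.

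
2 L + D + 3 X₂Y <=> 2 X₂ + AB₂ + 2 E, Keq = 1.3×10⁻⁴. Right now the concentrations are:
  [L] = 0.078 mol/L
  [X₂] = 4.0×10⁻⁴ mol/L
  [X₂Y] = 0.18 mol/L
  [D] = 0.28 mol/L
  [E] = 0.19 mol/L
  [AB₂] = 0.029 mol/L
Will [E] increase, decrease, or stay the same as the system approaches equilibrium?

increase

Q = [X₂]²·[AB₂]·[E]² / ([L]²·[D]·[X₂Y]³) = (4.0×10⁻⁴)²·(0.029)·(0.19)² / ((0.078)²·(0.28)·(0.18)³) = 1.7×10⁻⁵
Q = 1.7×10⁻⁵ < Keq = 1.3×10⁻⁴: net forward reaction.
E is a product, so it increases.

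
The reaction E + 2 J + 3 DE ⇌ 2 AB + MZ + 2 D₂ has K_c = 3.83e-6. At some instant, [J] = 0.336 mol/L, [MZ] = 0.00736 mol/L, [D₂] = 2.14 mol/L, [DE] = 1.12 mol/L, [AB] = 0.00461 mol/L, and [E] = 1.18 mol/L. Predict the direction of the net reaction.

Q_c = [AB]²·[MZ]·[D₂]² / ([E]·[J]²·[DE]³) = (0.00461)²·(0.00736)·(2.14)² / ((1.18)·(0.336)²·(1.12)³) = 3.83e-6
Q_c = 3.83e-6 = K_c, so the system is already at equilibrium.

neither direction; the system is at equilibrium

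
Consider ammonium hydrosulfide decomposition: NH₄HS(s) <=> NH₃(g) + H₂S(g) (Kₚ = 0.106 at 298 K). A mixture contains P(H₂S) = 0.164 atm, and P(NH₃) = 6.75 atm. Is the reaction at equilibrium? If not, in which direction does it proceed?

(NH₄HS is a pure solid — omitted from Qₚ.)
Qₚ = P(NH₃)·P(H₂S) = (6.75)·(0.164) = 1.11
Qₚ = 1.11 > Kₚ = 0.106, so the reverse reaction proceeds.

toward reactants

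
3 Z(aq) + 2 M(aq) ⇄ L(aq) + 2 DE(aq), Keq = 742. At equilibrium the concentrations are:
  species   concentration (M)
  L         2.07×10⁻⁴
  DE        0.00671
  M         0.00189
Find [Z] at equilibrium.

[Z] = 0.0152 M

At equilibrium, Keq = [L]·[DE]² / ([Z]³·[M]²) = 742.
(2.07×10⁻⁴)·(0.00671)² / (([Z])³·(0.00189)²) = 742
[Z]³ = 3.52×10⁻⁶ ⇒ [Z] = 0.0152 M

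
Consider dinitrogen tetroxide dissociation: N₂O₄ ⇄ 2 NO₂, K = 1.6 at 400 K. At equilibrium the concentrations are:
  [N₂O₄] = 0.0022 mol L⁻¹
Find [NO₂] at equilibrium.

At equilibrium, K = [NO₂]² / [N₂O₄] = 1.6.
([NO₂])² / (0.0022) = 1.6
[NO₂]² = 0.00352 ⇒ [NO₂] = 0.059 mol L⁻¹

[NO₂] = 0.059 mol L⁻¹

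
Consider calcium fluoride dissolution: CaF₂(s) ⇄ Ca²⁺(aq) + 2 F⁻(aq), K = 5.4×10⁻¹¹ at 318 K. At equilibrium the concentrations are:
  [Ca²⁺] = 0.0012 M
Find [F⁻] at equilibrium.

(CaF₂ is a pure solid — omitted from K.)
At equilibrium, K = [Ca²⁺]·[F⁻]² = 5.4×10⁻¹¹.
(0.0012)·([F⁻])² = 5.4×10⁻¹¹
[F⁻]² = 4.50×10⁻⁸ ⇒ [F⁻] = 2.1×10⁻⁴ M

[F⁻] = 2.1×10⁻⁴ M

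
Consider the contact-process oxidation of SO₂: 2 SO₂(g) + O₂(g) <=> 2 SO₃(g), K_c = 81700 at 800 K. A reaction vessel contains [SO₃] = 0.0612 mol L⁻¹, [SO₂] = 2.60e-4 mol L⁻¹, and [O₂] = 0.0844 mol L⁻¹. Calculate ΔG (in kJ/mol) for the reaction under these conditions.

Q_c = [SO₃]² / ([SO₂]²·[O₂]) = (0.0612)² / ((2.60e-4)²·(0.0844)) = 6.56e5
ΔG = RT ln(Q_c/K_c) = (8.314 J mol⁻¹ K⁻¹)(800 K) × ln(6.56e5/81700)
   = (6.651 kJ/mol)(2.083) = 13.9 kJ/mol
ΔG > 0, so the forward reaction is non-spontaneous (proceeds in reverse).

ΔG = 13.9 kJ/mol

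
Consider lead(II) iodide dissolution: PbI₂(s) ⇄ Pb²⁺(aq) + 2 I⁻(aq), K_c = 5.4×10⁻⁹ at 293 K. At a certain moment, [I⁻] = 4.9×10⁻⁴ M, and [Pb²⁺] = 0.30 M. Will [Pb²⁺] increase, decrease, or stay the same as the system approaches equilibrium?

(PbI₂ is a pure solid — omitted from Q_c.)
Q_c = [Pb²⁺]·[I⁻]² = (0.30)·(4.9×10⁻⁴)² = 7.2×10⁻⁸
Q_c = 7.2×10⁻⁸ > K_c = 5.4×10⁻⁹: net reverse reaction.
Pb²⁺ is a product, so it decreases.

decrease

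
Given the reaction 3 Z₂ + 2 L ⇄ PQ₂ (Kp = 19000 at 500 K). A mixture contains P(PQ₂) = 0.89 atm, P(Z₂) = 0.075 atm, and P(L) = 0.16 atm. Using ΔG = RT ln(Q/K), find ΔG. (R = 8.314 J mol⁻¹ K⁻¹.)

ΔG = 6.10 kJ/mol

Qp = P(PQ₂) / (P(Z₂)³·P(L)²) = (0.89) / ((0.075)³·(0.16)²) = 82400
ΔG = RT ln(Qp/Kp) = (8.314 J mol⁻¹ K⁻¹)(500 K) × ln(82400/19000)
   = (4.157 kJ/mol)(1.467) = 6.10 kJ/mol
ΔG > 0, so the forward reaction is non-spontaneous (proceeds in reverse).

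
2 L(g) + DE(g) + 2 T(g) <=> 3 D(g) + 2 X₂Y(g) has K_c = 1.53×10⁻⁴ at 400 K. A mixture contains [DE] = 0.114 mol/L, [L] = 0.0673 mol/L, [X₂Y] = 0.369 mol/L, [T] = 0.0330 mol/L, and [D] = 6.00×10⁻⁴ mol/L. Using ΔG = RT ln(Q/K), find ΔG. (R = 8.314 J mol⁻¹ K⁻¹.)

ΔG = -3.57 kJ/mol

Q_c = [D]³·[X₂Y]² / ([L]²·[DE]·[T]²) = (6.00×10⁻⁴)³·(0.369)² / ((0.0673)²·(0.114)·(0.0330)²) = 5.23×10⁻⁵
ΔG = RT ln(Q_c/K_c) = (8.314 J mol⁻¹ K⁻¹)(400 K) × ln(5.23×10⁻⁵/1.53×10⁻⁴)
   = (3.326 kJ/mol)(-1.073) = -3.57 kJ/mol
ΔG < 0, so the forward reaction is spontaneous (proceeds forward).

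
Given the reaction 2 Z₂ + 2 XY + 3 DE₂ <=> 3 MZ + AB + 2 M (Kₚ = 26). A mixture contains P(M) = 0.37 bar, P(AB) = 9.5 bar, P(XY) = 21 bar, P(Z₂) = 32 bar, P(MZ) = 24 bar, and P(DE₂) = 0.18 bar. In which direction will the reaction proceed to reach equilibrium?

to the right

Qₚ = P(MZ)³·P(AB)·P(M)² / (P(Z₂)²·P(XY)²·P(DE₂)³) = (24)³·(9.5)·(0.37)² / ((32)²·(21)²·(0.18)³) = 6.8
Qₚ = 6.8 < Kₚ = 26, so the forward reaction proceeds.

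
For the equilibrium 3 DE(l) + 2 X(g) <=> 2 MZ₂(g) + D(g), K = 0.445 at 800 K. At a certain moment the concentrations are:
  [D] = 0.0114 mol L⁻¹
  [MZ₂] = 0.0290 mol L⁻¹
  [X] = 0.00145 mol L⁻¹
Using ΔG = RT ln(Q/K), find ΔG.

ΔG = 15.5 kJ/mol

(DE is a pure liquid — omitted from Q.)
Q = [MZ₂]²·[D] / [X]² = (0.0290)²·(0.0114) / (0.00145)² = 4.56
ΔG = RT ln(Q/K) = (8.314 J mol⁻¹ K⁻¹)(800 K) × ln(4.56/0.445)
   = (6.651 kJ/mol)(2.327) = 15.5 kJ/mol
ΔG > 0, so the forward reaction is non-spontaneous (proceeds in reverse).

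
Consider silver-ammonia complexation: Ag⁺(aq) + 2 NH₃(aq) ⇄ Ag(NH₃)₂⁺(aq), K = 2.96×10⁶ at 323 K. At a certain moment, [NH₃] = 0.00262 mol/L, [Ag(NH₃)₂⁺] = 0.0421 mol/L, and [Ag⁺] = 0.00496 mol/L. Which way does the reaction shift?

Q = [Ag(NH₃)₂⁺] / ([Ag⁺]·[NH₃]²) = (0.0421) / ((0.00496)·(0.00262)²) = 1.24×10⁶
Q = 1.24×10⁶ < K = 2.96×10⁶, so the forward reaction proceeds.

toward products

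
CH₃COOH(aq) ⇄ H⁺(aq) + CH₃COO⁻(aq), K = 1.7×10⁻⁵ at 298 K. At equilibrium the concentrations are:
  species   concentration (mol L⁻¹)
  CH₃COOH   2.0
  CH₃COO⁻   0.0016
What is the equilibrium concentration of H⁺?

At equilibrium, K = [H⁺]·[CH₃COO⁻] / [CH₃COOH] = 1.7×10⁻⁵.
([H⁺])·(0.0016) / (2.0) = 1.7×10⁻⁵
[H⁺] = 0.0212 = 0.021 mol L⁻¹

[H⁺] = 0.021 mol L⁻¹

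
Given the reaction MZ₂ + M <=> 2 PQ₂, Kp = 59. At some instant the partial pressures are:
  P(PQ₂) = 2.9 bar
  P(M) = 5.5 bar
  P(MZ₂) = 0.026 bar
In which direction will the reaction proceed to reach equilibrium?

Qp = P(PQ₂)² / (P(MZ₂)·P(M)) = (2.9)² / ((0.026)·(5.5)) = 59
Qp = 59 = Kp, so the system is already at equilibrium.

at equilibrium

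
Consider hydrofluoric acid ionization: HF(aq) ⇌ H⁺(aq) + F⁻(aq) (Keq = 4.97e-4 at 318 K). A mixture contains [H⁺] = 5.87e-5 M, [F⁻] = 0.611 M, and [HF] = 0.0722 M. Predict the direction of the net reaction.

Q = [H⁺]·[F⁻] / [HF] = (5.87e-5)·(0.611) / (0.0722) = 4.97e-4
Q = 4.97e-4 = Keq, so the system is already at equilibrium.

neither direction; the system is at equilibrium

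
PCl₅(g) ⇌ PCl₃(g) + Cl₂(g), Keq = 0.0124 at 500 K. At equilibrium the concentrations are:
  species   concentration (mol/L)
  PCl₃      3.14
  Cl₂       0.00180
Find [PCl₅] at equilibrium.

At equilibrium, Keq = [PCl₃]·[Cl₂] / [PCl₅] = 0.0124.
(3.14)·(0.00180) / ([PCl₅]) = 0.0124
[PCl₅] = 0.456 mol/L

[PCl₅] = 0.456 mol/L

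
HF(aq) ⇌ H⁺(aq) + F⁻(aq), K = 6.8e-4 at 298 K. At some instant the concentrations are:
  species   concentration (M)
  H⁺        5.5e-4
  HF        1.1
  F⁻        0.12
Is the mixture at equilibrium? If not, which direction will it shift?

Q = [H⁺]·[F⁻] / [HF] = (5.5e-4)·(0.12) / (1.1) = 6.0e-5
Q = 6.0e-5 < K = 6.8e-4: net forward reaction.

no; Q < K, reaction proceeds forward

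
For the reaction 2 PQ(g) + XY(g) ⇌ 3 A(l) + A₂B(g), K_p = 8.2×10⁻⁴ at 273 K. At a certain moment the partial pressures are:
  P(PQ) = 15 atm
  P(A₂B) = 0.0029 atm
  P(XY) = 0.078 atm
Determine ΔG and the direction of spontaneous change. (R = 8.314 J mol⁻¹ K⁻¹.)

ΔG = -3.64 kJ/mol; the forward reaction is spontaneous

(A is a pure liquid — omitted from Q_p.)
Q_p = P(A₂B) / (P(PQ)²·P(XY)) = (0.0029) / ((15)²·(0.078)) = 1.65×10⁻⁴
ΔG = RT ln(Q_p/K_p) = (8.314 J mol⁻¹ K⁻¹)(273 K) × ln(1.65×10⁻⁴/8.2×10⁻⁴)
   = (2.270 kJ/mol)(-1.603) = -3.64 kJ/mol
ΔG < 0, so the forward reaction is spontaneous (proceeds forward).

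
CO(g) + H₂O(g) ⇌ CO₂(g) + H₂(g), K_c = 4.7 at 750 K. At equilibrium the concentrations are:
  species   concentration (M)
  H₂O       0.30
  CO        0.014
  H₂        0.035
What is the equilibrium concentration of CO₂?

At equilibrium, K_c = [CO₂]·[H₂] / ([CO]·[H₂O]) = 4.7.
([CO₂])·(0.035) / ((0.014)·(0.30)) = 4.7
[CO₂] = 0.564 = 0.56 M

[CO₂] = 0.56 M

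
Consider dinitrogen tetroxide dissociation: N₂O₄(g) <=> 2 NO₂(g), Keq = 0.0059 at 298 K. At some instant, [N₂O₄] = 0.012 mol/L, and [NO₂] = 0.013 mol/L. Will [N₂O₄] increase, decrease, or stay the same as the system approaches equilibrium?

increase

Q = [NO₂]² / [N₂O₄] = (0.013)² / (0.012) = 0.014
Q = 0.014 > Keq = 0.0059: net reverse reaction.
N₂O₄ is a reactant, so it increases.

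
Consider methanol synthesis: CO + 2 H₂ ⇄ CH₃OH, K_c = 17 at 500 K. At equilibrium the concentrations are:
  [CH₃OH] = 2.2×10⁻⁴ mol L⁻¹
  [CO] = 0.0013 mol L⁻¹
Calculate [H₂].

At equilibrium, K_c = [CH₃OH] / ([CO]·[H₂]²) = 17.
(2.2×10⁻⁴) / ((0.0013)·([H₂])²) = 17
[H₂]² = 0.00995 ⇒ [H₂] = 0.10 mol L⁻¹

[H₂] = 0.10 mol L⁻¹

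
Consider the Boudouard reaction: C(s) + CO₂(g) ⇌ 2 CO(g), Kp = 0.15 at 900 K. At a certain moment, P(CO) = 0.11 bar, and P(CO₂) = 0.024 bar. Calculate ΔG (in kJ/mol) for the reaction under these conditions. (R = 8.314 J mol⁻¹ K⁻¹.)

(C is a pure solid — omitted from Qp.)
Qp = P(CO)² / P(CO₂) = (0.11)² / (0.024) = 0.504
ΔG = RT ln(Qp/Kp) = (8.314 J mol⁻¹ K⁻¹)(900 K) × ln(0.504/0.15)
   = (7.483 kJ/mol)(1.212) = 9.07 kJ/mol
ΔG > 0, so the forward reaction is non-spontaneous (proceeds in reverse).

ΔG = 9.07 kJ/mol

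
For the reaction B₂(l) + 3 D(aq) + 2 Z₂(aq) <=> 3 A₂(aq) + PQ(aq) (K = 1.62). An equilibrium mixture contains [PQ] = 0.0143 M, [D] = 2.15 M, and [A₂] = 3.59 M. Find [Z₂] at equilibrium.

(B₂ is a pure liquid — omitted from K.)
At equilibrium, K = [A₂]³·[PQ] / ([D]³·[Z₂]²) = 1.62.
(3.59)³·(0.0143) / ((2.15)³·([Z₂])²) = 1.62
[Z₂]² = 0.0411 ⇒ [Z₂] = 0.203 M

[Z₂] = 0.203 M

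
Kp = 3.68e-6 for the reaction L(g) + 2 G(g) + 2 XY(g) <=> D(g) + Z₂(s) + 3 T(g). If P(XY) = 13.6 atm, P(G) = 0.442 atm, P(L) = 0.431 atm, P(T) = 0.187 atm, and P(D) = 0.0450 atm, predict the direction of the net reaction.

toward reactants

(Z₂ is a pure solid — omitted from Qp.)
Qp = P(D)·P(T)³ / (P(L)·P(G)²·P(XY)²) = (0.0450)·(0.187)³ / ((0.431)·(0.442)²·(13.6)²) = 1.89e-5
Qp = 1.89e-5 > Kp = 3.68e-6, so the reverse reaction proceeds.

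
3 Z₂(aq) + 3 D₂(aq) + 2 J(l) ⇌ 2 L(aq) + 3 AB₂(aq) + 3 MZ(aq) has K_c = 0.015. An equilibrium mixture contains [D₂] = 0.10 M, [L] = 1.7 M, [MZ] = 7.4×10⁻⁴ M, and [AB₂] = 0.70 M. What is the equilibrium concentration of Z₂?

[Z₂] = 0.030 M

(J is a pure liquid — omitted from K_c.)
At equilibrium, K_c = [L]²·[AB₂]³·[MZ]³ / ([Z₂]³·[D₂]³) = 0.015.
(1.7)²·(0.70)³·(7.4×10⁻⁴)³ / (([Z₂])³·(0.10)³) = 0.015
[Z₂]³ = 2.68×10⁻⁵ ⇒ [Z₂] = 0.030 M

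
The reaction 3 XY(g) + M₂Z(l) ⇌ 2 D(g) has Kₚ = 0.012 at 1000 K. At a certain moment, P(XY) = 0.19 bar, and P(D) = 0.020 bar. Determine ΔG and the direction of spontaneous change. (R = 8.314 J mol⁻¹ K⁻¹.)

(M₂Z is a pure liquid — omitted from Qₚ.)
Qₚ = P(D)² / P(XY)³ = (0.020)² / (0.19)³ = 0.0583
ΔG = RT ln(Qₚ/Kₚ) = (8.314 J mol⁻¹ K⁻¹)(1000 K) × ln(0.0583/0.012)
   = (8.314 kJ/mol)(1.581) = 13.1 kJ/mol
ΔG > 0, so the forward reaction is non-spontaneous (proceeds in reverse).

ΔG = 13.1 kJ/mol; the forward reaction is non-spontaneous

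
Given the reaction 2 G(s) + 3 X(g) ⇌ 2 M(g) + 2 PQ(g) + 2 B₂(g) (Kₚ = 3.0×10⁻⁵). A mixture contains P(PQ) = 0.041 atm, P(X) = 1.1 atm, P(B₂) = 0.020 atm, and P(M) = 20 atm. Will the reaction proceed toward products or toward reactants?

(G is a pure solid — omitted from Qₚ.)
Qₚ = P(M)²·P(PQ)²·P(B₂)² / P(X)³ = (20)²·(0.041)²·(0.020)² / (1.1)³ = 2.0×10⁻⁴
Qₚ = 2.0×10⁻⁴ > Kₚ = 3.0×10⁻⁵, so the reverse reaction proceeds.

to the left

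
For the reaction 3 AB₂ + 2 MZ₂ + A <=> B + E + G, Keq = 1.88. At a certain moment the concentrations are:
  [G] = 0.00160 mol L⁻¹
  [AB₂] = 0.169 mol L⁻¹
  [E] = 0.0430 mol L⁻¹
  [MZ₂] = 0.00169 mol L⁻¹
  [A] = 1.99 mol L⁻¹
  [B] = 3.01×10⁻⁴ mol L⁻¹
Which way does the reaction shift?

in the forward direction

Q = [B]·[E]·[G] / ([AB₂]³·[MZ₂]²·[A]) = (3.01×10⁻⁴)·(0.0430)·(0.00160) / ((0.169)³·(0.00169)²·(1.99)) = 0.755
Q = 0.755 < Keq = 1.88, so the forward reaction proceeds.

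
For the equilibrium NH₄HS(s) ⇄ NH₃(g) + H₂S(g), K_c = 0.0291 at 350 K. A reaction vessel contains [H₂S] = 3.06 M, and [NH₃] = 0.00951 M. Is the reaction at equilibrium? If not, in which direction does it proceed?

at equilibrium

(NH₄HS is a pure solid — omitted from Q_c.)
Q_c = [NH₃]·[H₂S] = (0.00951)·(3.06) = 0.0291
Q_c = 0.0291 = K_c, so the system is already at equilibrium.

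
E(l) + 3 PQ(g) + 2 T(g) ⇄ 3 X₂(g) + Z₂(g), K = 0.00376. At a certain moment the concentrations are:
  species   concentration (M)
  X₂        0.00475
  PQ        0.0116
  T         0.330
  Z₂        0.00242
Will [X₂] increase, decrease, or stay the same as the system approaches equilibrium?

(E is a pure liquid — omitted from Q.)
Q = [X₂]³·[Z₂] / ([PQ]³·[T]²) = (0.00475)³·(0.00242) / ((0.0116)³·(0.330)²) = 0.00153
Q = 0.00153 < K = 0.00376: net forward reaction.
X₂ is a product, so it increases.

increase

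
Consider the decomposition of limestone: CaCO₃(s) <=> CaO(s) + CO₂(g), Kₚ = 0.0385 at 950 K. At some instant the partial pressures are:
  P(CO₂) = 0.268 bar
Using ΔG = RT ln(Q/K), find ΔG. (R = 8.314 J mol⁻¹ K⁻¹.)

ΔG = 15.3 kJ/mol

(CaCO₃, CaO are pure solids — omitted from Qₚ.)
Qₚ = P(CO₂) = 0.268
ΔG = RT ln(Qₚ/Kₚ) = (8.314 J mol⁻¹ K⁻¹)(950 K) × ln(0.268/0.0385)
   = (7.898 kJ/mol)(1.940) = 15.3 kJ/mol
ΔG > 0, so the forward reaction is non-spontaneous (proceeds in reverse).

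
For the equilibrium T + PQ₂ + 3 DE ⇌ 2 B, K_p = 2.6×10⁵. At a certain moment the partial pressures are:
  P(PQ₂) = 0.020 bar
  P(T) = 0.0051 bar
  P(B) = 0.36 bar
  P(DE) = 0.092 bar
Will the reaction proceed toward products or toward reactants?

in the reverse direction

Q_p = P(B)² / (P(T)·P(PQ₂)·P(DE)³) = (0.36)² / ((0.0051)·(0.020)·(0.092)³) = 1.6×10⁶
Q_p = 1.6×10⁶ > K_p = 2.6×10⁵, so the reverse reaction proceeds.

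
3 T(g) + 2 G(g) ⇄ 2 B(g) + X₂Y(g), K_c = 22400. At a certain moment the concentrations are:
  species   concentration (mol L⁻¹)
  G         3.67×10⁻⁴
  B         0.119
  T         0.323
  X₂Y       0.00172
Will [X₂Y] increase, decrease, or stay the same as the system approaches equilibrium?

Q_c = [B]²·[X₂Y] / ([T]³·[G]²) = (0.119)²·(0.00172) / ((0.323)³·(3.67×10⁻⁴)²) = 5370
Q_c = 5370 < K_c = 22400: net forward reaction.
X₂Y is a product, so it increases.

increase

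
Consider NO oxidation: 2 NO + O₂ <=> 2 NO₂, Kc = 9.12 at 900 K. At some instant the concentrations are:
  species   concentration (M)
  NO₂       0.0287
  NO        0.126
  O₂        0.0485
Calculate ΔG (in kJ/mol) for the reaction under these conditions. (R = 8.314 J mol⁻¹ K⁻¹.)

Qc = [NO₂]² / ([NO]²·[O₂]) = (0.0287)² / ((0.126)²·(0.0485)) = 1.07
ΔG = RT ln(Qc/Kc) = (8.314 J mol⁻¹ K⁻¹)(900 K) × ln(1.07/9.12)
   = (7.483 kJ/mol)(-2.143) = -16.0 kJ/mol
ΔG < 0, so the forward reaction is spontaneous (proceeds forward).

ΔG = -16.0 kJ/mol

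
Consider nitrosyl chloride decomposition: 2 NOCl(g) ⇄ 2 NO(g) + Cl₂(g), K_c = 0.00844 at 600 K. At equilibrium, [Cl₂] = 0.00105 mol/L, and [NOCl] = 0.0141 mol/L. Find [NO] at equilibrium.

At equilibrium, K_c = [NO]²·[Cl₂] / [NOCl]² = 0.00844.
([NO])²·(0.00105) / (0.0141)² = 0.00844
[NO]² = 0.00160 ⇒ [NO] = 0.0400 mol/L

[NO] = 0.0400 mol/L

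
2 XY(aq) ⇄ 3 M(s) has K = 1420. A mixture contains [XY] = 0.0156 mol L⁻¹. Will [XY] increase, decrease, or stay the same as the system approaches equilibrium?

(M is a pure solid — omitted from Q.)
Q = 1 / [XY]² = 1 / (0.0156)² = 4110
Q = 4110 > K = 1420: net reverse reaction.
XY is a reactant, so it increases.

increase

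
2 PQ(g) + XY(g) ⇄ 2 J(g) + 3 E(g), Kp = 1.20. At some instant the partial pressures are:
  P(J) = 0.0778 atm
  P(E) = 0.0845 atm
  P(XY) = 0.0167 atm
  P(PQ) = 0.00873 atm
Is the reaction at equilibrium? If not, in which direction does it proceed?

to the left

Qp = P(J)²·P(E)³ / (P(PQ)²·P(XY)) = (0.0778)²·(0.0845)³ / ((0.00873)²·(0.0167)) = 2.87
Qp = 2.87 > Kp = 1.20, so the reverse reaction proceeds.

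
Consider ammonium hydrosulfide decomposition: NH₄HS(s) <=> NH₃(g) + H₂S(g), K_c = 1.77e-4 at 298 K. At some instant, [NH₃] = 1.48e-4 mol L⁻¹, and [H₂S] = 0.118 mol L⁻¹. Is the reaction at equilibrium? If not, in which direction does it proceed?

to the right

(NH₄HS is a pure solid — omitted from Q_c.)
Q_c = [NH₃]·[H₂S] = (1.48e-4)·(0.118) = 1.75e-5
Q_c = 1.75e-5 < K_c = 1.77e-4, so the forward reaction proceeds.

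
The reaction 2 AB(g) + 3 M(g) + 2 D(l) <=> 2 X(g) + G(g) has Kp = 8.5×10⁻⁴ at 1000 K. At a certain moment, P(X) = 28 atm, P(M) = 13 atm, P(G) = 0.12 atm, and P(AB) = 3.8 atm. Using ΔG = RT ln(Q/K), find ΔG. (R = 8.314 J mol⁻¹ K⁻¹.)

(D is a pure liquid — omitted from Qp.)
Qp = P(X)²·P(G) / (P(AB)²·P(M)³) = (28)²·(0.12) / ((3.8)²·(13)³) = 0.00297
ΔG = RT ln(Qp/Kp) = (8.314 J mol⁻¹ K⁻¹)(1000 K) × ln(0.00297/8.5×10⁻⁴)
   = (8.314 kJ/mol)(1.251) = 10.4 kJ/mol
ΔG > 0, so the forward reaction is non-spontaneous (proceeds in reverse).

ΔG = 10.4 kJ/mol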